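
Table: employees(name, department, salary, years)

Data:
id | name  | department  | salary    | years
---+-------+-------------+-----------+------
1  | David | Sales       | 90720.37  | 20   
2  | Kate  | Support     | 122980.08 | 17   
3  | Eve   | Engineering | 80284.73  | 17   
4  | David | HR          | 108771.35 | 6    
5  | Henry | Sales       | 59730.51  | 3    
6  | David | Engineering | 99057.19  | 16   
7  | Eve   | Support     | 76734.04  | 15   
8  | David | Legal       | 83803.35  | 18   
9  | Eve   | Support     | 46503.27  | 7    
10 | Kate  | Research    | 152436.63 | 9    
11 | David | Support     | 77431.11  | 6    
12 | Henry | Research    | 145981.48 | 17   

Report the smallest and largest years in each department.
SELECT department, MIN(years), MAX(years)
FROM employees
GROUP BY department

Result:
  Engineering: min=16, max=17
  HR: min=6, max=6
  Legal: min=18, max=18
  Research: min=9, max=17
  Sales: min=3, max=20
  Support: min=6, max=17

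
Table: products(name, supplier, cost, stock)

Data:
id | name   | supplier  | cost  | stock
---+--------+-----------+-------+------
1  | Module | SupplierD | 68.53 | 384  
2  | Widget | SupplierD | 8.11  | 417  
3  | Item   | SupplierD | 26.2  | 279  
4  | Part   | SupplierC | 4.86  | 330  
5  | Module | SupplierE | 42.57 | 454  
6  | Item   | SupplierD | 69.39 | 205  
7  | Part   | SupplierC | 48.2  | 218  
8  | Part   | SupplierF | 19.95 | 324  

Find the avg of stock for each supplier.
SELECT supplier, AVG(stock) as result
FROM products
GROUP BY supplier

Result:
  SupplierC: 274.00
  SupplierD: 321.25
  SupplierE: 454.00
  SupplierF: 324.00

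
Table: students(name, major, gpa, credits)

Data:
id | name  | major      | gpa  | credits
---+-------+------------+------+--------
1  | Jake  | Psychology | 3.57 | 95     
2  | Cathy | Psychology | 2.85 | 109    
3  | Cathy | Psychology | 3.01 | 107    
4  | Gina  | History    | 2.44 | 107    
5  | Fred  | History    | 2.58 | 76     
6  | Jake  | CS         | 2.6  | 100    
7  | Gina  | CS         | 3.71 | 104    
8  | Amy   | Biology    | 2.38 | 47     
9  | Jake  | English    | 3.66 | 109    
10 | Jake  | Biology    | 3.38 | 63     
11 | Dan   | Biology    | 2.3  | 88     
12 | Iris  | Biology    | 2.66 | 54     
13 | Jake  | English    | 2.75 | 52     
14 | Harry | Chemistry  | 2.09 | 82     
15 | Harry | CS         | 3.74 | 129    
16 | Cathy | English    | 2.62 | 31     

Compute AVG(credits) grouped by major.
SELECT major, AVG(credits) as result
FROM students
GROUP BY major

Result:
  Biology: 63.00
  CS: 111.00
  Chemistry: 82.00
  English: 64.00
  History: 91.50
  Psychology: 103.67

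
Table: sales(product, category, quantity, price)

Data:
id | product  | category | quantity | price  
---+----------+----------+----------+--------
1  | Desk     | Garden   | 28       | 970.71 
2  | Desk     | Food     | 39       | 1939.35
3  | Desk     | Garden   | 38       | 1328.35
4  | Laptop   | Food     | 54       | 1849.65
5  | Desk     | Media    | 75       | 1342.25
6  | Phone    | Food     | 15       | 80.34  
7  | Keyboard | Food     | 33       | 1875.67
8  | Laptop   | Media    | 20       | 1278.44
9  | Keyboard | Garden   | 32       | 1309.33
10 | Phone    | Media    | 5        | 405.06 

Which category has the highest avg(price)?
SELECT category, AVG(price) as val
FROM sales
GROUP BY category
ORDER BY val DESC
LIMIT 1

Result: Food with avg(price) = 1436.25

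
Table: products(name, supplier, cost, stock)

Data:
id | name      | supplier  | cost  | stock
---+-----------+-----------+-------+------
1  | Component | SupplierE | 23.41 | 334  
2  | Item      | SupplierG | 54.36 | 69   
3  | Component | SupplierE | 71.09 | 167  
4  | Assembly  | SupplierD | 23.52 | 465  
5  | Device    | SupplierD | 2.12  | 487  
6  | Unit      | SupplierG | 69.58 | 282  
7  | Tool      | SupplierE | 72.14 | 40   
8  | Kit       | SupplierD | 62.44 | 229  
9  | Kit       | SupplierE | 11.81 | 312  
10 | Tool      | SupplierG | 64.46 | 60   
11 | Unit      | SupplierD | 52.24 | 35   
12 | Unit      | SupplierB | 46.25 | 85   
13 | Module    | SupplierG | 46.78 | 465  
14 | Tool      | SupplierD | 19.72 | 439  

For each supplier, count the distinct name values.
SELECT supplier, COUNT(DISTINCT name)
FROM products
GROUP BY supplier

Result:
  SupplierB: 1 distinct
  SupplierD: 5 distinct
  SupplierE: 3 distinct
  SupplierG: 4 distinct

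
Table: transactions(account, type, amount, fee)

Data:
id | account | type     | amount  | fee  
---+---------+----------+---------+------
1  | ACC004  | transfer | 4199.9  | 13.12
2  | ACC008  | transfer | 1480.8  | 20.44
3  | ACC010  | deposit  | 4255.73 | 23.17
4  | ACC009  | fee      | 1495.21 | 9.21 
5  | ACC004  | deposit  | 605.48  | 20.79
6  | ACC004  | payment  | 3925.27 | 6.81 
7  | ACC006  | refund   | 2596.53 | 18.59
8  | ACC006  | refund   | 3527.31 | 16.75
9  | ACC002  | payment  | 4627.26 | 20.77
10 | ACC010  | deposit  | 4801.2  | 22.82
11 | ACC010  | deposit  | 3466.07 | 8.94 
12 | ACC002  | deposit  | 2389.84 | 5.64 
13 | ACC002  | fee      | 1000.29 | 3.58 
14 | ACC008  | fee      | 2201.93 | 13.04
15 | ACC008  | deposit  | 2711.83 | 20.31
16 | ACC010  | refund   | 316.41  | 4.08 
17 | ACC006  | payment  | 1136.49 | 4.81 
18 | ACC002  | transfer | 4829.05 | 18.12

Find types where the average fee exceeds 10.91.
SELECT type, AVG(fee)
FROM transactions
GROUP BY type
HAVING AVG(fee) > 10.91

Result:
  deposit: avg=16.95
  refund: avg=13.14
  transfer: avg=17.23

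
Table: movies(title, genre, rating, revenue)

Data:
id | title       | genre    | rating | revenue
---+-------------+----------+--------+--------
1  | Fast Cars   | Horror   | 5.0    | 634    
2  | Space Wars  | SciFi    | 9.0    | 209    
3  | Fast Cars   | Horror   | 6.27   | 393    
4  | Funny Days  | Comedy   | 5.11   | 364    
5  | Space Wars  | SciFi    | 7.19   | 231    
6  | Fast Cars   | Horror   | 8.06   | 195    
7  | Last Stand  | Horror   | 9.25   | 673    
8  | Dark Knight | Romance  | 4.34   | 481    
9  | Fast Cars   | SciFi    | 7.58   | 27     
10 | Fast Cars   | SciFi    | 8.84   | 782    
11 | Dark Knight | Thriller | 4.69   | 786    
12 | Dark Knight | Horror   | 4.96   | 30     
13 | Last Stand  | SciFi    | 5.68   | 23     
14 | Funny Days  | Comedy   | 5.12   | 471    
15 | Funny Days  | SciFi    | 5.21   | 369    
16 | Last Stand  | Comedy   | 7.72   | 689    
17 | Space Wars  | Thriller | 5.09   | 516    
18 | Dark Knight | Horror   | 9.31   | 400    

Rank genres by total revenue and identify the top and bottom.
SELECT genre, SUM(revenue)
FROM movies
GROUP BY genre
ORDER BY SUM(revenue)

All groups:
  Romance: 481
  Thriller: 1302
  Comedy: 1524
  SciFi: 1641
  Horror: 2325

Highest: Horror (2325)
Lowest: Romance (481)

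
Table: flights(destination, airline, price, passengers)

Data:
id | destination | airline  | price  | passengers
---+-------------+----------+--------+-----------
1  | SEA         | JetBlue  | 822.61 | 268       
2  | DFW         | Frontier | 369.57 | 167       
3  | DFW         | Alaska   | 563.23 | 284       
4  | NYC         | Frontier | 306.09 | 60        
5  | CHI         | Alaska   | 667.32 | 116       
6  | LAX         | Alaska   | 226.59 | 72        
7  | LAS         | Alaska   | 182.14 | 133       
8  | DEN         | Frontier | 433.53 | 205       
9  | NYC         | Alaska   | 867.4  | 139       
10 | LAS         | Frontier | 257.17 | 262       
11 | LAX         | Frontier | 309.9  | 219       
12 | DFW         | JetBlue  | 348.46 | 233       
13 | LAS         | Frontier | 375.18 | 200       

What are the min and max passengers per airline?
SELECT airline, MIN(passengers), MAX(passengers)
FROM flights
GROUP BY airline

Result:
  Alaska: min=72, max=284
  Frontier: min=60, max=262
  JetBlue: min=233, max=268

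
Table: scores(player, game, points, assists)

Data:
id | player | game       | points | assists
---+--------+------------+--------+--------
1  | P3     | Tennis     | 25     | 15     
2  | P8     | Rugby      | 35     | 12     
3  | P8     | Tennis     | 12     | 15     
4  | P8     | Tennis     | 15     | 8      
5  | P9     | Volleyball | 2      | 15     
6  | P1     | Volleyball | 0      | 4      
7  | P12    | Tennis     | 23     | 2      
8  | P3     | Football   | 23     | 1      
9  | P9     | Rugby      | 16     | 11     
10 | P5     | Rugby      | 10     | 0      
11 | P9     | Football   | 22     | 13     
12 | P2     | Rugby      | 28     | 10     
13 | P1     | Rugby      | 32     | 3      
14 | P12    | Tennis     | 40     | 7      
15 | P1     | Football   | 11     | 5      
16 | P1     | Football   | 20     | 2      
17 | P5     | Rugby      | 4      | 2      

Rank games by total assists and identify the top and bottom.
SELECT game, SUM(assists)
FROM scores
GROUP BY game
ORDER BY SUM(assists)

All groups:
  Volleyball: 19
  Football: 21
  Rugby: 38
  Tennis: 47

Highest: Tennis (47)
Lowest: Volleyball (19)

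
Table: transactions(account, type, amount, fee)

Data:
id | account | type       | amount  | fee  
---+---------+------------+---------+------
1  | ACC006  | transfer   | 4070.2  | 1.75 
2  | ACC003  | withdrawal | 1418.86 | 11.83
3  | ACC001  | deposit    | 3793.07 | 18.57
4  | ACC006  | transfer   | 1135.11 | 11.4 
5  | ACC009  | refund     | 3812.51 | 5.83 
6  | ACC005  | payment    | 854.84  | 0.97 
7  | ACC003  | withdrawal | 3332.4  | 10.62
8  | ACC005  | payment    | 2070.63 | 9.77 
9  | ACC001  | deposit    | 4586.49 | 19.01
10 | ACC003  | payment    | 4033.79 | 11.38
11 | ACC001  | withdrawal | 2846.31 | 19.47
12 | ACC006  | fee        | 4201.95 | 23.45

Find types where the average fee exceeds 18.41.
SELECT type, AVG(fee)
FROM transactions
GROUP BY type
HAVING AVG(fee) > 18.41

Result:
  deposit: avg=18.79
  fee: avg=23.45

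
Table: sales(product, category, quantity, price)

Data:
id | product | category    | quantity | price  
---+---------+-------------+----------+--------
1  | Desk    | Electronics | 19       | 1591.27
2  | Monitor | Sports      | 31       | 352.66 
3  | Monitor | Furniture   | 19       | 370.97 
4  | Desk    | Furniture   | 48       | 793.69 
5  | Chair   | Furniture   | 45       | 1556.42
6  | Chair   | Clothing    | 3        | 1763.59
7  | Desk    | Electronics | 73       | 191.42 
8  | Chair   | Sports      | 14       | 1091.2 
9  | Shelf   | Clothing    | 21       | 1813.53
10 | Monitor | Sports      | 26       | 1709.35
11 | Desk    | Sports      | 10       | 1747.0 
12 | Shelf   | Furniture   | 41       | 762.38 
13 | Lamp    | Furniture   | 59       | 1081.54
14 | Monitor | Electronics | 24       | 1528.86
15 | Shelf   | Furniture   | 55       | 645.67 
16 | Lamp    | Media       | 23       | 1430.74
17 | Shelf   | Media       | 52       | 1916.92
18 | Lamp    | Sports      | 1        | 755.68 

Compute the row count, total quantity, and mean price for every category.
SELECT category,
       COUNT(*) as cnt,
       SUM(quantity) as total_quantity,
       AVG(price) as avg_price
FROM sales
GROUP BY category

Result:
  Clothing: 2 records, 24 total quantity, 1788.56 avg price
  Electronics: 3 records, 116 total quantity, 1103.85 avg price
  Furniture: 6 records, 267 total quantity, 868.45 avg price
  Media: 2 records, 75 total quantity, 1673.83 avg price
  Sports: 5 records, 82 total quantity, 1131.18 avg price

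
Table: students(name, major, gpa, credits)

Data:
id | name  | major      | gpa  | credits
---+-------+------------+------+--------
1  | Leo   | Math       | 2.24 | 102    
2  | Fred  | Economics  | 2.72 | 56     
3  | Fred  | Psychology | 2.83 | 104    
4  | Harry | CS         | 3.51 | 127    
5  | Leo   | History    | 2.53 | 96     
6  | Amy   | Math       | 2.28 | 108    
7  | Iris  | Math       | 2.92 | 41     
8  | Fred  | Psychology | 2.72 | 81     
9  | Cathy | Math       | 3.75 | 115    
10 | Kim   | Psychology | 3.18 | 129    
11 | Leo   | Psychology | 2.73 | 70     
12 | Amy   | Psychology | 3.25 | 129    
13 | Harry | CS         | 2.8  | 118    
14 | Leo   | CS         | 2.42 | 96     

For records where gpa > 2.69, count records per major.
SELECT major, COUNT(*)
FROM students
WHERE gpa > 2.69
GROUP BY major

Note: WHERE filters rows before grouping.

Result:
  CS: 2
  Economics: 1
  Math: 2
  Psychology: 5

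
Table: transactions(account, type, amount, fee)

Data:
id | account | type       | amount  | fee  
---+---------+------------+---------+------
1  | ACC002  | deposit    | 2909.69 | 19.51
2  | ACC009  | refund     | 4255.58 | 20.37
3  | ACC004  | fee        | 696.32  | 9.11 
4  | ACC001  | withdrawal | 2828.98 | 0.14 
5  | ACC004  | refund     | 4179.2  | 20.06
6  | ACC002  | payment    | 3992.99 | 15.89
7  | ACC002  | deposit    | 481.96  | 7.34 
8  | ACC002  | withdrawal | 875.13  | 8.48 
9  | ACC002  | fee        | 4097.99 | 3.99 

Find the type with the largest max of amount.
SELECT type, MAX(amount) as val
FROM transactions
GROUP BY type
ORDER BY val DESC
LIMIT 1

Result: refund with max(amount) = 4255.58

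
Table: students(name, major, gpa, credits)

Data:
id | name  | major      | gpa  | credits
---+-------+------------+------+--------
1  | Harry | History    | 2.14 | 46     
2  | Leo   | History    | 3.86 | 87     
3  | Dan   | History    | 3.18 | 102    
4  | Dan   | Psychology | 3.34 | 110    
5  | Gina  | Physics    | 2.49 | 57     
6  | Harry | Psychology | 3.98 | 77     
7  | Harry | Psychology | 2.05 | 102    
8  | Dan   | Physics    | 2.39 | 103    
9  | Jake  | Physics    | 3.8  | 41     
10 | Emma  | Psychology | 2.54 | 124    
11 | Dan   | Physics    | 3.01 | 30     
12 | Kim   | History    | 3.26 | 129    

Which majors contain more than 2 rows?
SELECT major, COUNT(*) as cnt
FROM students
GROUP BY major
HAVING COUNT(*) > 2

Result:
  History: 4
  Physics: 4
  Psychology: 4

Note: HAVING filters groups after aggregation, WHERE filters rows before.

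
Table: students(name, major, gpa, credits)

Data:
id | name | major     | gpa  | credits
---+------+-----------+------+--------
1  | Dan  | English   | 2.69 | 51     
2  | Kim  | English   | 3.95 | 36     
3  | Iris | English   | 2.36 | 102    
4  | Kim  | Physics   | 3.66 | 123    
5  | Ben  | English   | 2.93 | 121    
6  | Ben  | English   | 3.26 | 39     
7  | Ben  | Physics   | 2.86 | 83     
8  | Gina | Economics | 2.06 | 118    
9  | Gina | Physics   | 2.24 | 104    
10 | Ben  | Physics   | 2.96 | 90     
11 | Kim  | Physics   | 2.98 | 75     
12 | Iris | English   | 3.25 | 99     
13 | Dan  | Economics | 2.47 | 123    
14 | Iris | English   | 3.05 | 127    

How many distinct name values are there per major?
SELECT major, COUNT(DISTINCT name)
FROM students
GROUP BY major

Result:
  Economics: 2 distinct
  English: 4 distinct
  Physics: 3 distinct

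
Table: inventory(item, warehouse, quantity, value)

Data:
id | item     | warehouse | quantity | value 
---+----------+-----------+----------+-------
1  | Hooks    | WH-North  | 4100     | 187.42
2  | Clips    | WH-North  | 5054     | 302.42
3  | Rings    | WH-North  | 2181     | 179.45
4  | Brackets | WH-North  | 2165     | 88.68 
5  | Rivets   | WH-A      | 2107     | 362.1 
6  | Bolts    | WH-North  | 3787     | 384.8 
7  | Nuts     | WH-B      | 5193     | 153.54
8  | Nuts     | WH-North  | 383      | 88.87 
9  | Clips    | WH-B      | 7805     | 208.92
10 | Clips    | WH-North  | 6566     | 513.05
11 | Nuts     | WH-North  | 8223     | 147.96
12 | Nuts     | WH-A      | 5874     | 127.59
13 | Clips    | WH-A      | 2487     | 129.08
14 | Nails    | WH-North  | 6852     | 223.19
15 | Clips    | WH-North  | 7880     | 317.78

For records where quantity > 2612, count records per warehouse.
SELECT warehouse, COUNT(*)
FROM inventory
WHERE quantity > 2612
GROUP BY warehouse

Note: WHERE filters rows before grouping.

Result:
  WH-A: 1
  WH-B: 2
  WH-North: 7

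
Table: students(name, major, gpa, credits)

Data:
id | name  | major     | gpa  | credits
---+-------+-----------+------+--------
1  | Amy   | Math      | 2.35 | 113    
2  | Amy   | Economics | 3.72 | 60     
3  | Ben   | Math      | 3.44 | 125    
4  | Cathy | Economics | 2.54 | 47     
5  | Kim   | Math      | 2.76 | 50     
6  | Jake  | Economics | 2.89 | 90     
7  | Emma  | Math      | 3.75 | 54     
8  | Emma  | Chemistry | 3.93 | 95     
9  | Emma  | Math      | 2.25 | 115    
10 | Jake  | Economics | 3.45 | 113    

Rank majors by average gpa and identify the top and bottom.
SELECT major, AVG(gpa)
FROM students
GROUP BY major
ORDER BY AVG(gpa)

All groups:
  Math: 2.91
  Economics: 3.15
  Chemistry: 3.93

Highest: Chemistry (3.93)
Lowest: Math (2.91)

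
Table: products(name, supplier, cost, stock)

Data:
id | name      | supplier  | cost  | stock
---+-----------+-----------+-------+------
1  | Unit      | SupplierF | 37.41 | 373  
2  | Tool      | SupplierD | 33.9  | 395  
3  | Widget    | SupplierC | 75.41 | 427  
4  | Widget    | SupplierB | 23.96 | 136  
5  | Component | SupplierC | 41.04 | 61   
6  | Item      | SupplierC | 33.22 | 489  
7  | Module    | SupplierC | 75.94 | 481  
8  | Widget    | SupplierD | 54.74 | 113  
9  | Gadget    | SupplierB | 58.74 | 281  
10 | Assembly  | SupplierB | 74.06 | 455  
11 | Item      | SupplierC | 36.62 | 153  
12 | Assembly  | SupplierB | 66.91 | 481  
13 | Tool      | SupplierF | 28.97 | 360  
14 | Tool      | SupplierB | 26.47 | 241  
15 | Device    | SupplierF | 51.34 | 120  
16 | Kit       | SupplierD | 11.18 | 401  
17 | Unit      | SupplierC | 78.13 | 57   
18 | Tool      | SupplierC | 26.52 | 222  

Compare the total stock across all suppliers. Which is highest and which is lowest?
SELECT supplier, SUM(stock)
FROM products
GROUP BY supplier
ORDER BY SUM(stock)

All groups:
  SupplierF: 853
  SupplierD: 909
  SupplierB: 1594
  SupplierC: 1890

Highest: SupplierC (1890)
Lowest: SupplierF (853)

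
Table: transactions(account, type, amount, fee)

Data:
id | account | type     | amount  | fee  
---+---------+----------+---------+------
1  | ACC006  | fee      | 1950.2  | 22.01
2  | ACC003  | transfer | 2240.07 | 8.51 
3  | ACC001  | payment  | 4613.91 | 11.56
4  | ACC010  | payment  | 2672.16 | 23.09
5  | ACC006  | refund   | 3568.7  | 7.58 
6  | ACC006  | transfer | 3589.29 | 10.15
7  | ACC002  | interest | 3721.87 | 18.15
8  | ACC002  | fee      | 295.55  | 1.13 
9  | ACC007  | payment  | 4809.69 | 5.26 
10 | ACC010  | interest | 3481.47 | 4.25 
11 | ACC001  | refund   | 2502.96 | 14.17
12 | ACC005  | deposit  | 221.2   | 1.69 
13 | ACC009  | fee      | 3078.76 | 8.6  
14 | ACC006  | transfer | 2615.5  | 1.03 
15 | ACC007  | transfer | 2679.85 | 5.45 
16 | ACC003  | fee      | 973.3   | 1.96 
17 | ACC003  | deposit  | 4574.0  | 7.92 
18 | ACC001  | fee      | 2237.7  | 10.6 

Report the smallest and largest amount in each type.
SELECT type, MIN(amount), MAX(amount)
FROM transactions
GROUP BY type

Result:
  deposit: min=221.20, max=4574.00
  fee: min=295.55, max=3078.76
  interest: min=3481.47, max=3721.87
  payment: min=2672.16, max=4809.69
  refund: min=2502.96, max=3568.70
  transfer: min=2240.07, max=3589.29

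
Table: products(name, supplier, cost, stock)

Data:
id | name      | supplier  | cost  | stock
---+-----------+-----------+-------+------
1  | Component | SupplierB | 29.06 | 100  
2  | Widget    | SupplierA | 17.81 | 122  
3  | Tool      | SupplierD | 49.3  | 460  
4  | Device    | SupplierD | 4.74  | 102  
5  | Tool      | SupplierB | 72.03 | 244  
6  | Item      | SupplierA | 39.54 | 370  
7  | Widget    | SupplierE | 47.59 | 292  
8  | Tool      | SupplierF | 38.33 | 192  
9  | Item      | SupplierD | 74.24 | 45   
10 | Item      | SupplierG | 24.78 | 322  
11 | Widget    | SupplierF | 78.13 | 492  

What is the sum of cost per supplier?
SELECT supplier, SUM(cost) as result
FROM products
GROUP BY supplier

Result:
  SupplierA: 57.35
  SupplierB: 101.09
  SupplierD: 128.28
  SupplierE: 47.59
  SupplierF: 116.46
  SupplierG: 24.78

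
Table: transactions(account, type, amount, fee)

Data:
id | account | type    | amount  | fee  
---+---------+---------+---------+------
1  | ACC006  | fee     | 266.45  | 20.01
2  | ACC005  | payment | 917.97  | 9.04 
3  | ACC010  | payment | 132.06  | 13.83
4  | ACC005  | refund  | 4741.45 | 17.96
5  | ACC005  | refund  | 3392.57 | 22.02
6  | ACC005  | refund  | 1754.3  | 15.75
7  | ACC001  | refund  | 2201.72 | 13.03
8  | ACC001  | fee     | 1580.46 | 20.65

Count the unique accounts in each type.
SELECT type, COUNT(DISTINCT account)
FROM transactions
GROUP BY type

Result:
  fee: 2 distinct
  payment: 2 distinct
  refund: 2 distinct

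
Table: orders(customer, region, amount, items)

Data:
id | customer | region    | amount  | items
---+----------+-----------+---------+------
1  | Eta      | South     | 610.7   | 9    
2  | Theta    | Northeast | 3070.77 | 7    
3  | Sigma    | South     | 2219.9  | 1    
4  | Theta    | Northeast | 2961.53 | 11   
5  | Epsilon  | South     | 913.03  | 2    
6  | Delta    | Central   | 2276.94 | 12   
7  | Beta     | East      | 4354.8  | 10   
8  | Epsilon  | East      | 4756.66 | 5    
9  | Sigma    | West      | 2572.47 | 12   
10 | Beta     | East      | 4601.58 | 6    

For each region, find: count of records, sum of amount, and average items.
SELECT region,
       COUNT(*) as cnt,
       SUM(amount) as total_amount,
       AVG(items) as avg_items
FROM orders
GROUP BY region

Result:
  Central: 1 records, 2276.94 total amount, 12.00 avg items
  East: 3 records, 13713.04 total amount, 7.00 avg items
  Northeast: 2 records, 6032.30 total amount, 9.00 avg items
  South: 3 records, 3743.63 total amount, 4.00 avg items
  West: 1 records, 2572.47 total amount, 12.00 avg items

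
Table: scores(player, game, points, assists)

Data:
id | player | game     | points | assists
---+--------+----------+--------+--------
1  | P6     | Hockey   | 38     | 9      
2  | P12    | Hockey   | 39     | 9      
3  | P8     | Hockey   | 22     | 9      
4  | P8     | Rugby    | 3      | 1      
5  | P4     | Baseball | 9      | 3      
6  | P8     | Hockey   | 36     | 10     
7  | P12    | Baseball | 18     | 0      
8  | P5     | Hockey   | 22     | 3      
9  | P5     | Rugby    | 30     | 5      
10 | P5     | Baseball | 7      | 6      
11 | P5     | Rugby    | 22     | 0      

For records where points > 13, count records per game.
SELECT game, COUNT(*)
FROM scores
WHERE points > 13
GROUP BY game

Note: WHERE filters rows before grouping.

Result:
  Baseball: 1
  Hockey: 5
  Rugby: 2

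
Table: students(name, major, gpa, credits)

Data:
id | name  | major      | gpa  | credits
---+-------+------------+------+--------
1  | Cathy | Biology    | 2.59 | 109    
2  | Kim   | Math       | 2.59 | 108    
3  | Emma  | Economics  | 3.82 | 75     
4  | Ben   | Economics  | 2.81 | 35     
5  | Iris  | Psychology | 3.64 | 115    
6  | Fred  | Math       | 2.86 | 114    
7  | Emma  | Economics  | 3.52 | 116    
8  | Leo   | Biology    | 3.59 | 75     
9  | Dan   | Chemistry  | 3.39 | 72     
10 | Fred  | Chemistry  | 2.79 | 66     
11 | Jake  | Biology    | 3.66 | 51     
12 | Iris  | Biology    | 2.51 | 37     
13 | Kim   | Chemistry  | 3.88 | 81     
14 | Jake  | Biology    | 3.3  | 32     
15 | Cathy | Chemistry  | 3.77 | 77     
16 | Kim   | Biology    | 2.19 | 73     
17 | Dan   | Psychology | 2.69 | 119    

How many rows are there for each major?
SELECT major, COUNT(*) as count
FROM students
GROUP BY major

Result:
  Biology: 6
  Chemistry: 4
  Economics: 3
  Math: 2
  Psychology: 2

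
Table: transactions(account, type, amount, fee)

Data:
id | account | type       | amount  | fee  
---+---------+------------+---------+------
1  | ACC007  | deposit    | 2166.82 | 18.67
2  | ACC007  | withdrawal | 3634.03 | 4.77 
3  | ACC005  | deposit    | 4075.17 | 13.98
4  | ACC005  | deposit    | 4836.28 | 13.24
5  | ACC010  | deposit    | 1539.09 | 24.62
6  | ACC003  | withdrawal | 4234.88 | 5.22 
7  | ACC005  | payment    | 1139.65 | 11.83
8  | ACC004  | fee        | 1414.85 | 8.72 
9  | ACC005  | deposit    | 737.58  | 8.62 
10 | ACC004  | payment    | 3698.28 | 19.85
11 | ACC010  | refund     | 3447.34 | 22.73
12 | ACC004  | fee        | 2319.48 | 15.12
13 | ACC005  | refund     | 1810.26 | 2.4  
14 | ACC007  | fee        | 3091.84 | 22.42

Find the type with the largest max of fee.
SELECT type, MAX(fee) as val
FROM transactions
GROUP BY type
ORDER BY val DESC
LIMIT 1

Result: deposit with max(fee) = 24.62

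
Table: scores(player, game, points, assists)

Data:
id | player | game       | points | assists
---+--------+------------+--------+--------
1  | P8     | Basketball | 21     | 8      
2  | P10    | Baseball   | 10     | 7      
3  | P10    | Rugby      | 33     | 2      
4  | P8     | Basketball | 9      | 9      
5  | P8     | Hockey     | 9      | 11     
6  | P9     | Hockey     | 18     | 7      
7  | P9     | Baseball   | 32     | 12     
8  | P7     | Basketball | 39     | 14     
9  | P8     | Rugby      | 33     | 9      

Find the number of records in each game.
SELECT game, COUNT(*) as count
FROM scores
GROUP BY game

Result:
  Baseball: 2
  Basketball: 3
  Hockey: 2
  Rugby: 2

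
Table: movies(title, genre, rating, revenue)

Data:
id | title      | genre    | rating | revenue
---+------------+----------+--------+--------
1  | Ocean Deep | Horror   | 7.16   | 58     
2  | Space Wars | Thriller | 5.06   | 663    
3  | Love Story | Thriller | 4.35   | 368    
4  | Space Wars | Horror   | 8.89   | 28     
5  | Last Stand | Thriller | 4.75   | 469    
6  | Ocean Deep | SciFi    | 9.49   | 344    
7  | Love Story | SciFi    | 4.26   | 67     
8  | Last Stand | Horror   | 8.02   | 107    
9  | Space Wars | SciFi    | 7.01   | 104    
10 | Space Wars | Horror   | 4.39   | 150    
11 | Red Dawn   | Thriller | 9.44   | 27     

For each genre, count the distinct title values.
SELECT genre, COUNT(DISTINCT title)
FROM movies
GROUP BY genre

Result:
  Horror: 3 distinct
  SciFi: 3 distinct
  Thriller: 4 distinct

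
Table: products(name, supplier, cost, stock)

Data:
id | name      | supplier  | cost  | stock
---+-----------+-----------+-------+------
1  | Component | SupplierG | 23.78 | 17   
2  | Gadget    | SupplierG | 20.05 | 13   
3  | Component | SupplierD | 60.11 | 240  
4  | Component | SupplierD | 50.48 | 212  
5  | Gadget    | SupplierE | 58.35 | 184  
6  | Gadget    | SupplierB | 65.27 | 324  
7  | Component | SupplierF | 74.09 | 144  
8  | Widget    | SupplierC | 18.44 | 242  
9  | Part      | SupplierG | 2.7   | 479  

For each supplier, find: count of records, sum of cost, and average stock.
SELECT supplier,
       COUNT(*) as cnt,
       SUM(cost) as total_cost,
       AVG(stock) as avg_stock
FROM products
GROUP BY supplier

Result:
  SupplierB: 1 records, 65.27 total cost, 324.00 avg stock
  SupplierC: 1 records, 18.44 total cost, 242.00 avg stock
  SupplierD: 2 records, 110.59 total cost, 226.00 avg stock
  SupplierE: 1 records, 58.35 total cost, 184.00 avg stock
  SupplierF: 1 records, 74.09 total cost, 144.00 avg stock
  SupplierG: 3 records, 46.53 total cost, 169.67 avg stock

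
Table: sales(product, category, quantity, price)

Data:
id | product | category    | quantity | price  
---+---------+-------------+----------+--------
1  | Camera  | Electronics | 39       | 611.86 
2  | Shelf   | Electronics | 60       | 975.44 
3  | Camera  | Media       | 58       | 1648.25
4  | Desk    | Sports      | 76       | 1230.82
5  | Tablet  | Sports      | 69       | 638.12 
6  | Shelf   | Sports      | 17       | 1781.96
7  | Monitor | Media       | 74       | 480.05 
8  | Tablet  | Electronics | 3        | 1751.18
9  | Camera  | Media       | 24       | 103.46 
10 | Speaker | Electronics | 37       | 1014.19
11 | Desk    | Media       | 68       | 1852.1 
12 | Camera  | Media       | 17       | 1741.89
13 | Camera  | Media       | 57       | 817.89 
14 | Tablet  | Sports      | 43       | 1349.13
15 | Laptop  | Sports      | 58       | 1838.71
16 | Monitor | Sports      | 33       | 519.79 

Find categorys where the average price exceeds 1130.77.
SELECT category, AVG(price)
FROM sales
GROUP BY category
HAVING AVG(price) > 1130.77

Result:
  Sports: avg=1226.42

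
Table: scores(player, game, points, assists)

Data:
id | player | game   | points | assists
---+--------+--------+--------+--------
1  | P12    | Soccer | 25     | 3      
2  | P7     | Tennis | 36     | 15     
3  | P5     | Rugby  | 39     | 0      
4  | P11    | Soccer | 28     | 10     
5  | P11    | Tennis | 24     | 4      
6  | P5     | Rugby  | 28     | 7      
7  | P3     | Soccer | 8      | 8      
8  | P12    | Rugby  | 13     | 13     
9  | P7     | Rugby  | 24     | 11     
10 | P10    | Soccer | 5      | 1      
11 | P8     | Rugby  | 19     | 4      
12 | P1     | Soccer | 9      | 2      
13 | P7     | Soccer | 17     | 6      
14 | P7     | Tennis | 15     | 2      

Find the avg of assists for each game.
SELECT game, AVG(assists) as result
FROM scores
GROUP BY game

Result:
  Rugby: 7.00
  Soccer: 5.00
  Tennis: 7.00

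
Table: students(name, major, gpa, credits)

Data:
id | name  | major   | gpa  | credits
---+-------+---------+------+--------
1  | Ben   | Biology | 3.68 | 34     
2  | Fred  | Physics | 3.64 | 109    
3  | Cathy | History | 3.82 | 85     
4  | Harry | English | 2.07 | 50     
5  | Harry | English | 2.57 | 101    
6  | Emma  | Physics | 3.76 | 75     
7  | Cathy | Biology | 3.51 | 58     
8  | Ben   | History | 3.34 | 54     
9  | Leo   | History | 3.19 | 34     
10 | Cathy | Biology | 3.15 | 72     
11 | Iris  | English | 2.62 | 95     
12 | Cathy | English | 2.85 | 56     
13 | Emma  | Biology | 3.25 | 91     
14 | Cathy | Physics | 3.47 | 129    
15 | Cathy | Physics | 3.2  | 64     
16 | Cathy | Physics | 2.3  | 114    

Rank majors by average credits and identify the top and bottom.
SELECT major, AVG(credits)
FROM students
GROUP BY major
ORDER BY AVG(credits)

All groups:
  History: 57.67
  Biology: 63.75
  English: 75.50
  Physics: 98.20

Highest: Physics (98.20)
Lowest: History (57.67)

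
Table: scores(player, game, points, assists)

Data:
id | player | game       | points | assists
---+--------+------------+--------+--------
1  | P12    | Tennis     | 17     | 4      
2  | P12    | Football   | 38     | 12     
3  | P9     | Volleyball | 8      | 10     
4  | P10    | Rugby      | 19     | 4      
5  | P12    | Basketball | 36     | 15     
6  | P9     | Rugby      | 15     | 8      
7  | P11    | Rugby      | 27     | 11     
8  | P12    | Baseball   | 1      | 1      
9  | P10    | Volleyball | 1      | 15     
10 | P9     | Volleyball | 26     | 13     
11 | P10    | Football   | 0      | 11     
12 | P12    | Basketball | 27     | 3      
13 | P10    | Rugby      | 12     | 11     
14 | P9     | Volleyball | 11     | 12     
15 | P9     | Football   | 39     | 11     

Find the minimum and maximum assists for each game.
SELECT game, MIN(assists), MAX(assists)
FROM scores
GROUP BY game

Result:
  Baseball: min=1, max=1
  Basketball: min=3, max=15
  Football: min=11, max=12
  Rugby: min=4, max=11
  Tennis: min=4, max=4
  Volleyball: min=10, max=15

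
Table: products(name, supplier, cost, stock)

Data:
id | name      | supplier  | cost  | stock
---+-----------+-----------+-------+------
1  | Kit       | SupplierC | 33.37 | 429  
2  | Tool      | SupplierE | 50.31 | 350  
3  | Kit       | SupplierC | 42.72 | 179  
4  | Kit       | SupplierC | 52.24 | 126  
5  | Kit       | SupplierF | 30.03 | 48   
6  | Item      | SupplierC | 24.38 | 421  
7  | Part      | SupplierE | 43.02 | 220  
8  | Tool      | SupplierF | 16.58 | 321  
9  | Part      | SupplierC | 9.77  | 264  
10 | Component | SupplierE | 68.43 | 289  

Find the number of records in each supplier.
SELECT supplier, COUNT(*) as count
FROM products
GROUP BY supplier

Result:
  SupplierC: 5
  SupplierE: 3
  SupplierF: 2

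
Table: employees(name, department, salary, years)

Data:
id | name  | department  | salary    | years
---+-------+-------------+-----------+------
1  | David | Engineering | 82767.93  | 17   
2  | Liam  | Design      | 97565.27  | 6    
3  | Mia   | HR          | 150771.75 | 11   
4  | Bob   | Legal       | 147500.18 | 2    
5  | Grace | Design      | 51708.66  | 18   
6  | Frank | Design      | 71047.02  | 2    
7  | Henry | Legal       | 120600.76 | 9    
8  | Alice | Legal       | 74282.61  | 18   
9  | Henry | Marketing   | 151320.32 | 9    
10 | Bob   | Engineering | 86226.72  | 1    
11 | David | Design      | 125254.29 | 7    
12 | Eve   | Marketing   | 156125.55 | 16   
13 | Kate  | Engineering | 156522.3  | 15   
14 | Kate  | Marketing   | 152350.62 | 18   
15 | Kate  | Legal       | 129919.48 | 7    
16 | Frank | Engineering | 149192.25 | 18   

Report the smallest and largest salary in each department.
SELECT department, MIN(salary), MAX(salary)
FROM employees
GROUP BY department

Result:
  Design: min=51708.66, max=125254.29
  Engineering: min=82767.93, max=156522.30
  HR: min=150771.75, max=150771.75
  Legal: min=74282.61, max=147500.18
  Marketing: min=151320.32, max=156125.55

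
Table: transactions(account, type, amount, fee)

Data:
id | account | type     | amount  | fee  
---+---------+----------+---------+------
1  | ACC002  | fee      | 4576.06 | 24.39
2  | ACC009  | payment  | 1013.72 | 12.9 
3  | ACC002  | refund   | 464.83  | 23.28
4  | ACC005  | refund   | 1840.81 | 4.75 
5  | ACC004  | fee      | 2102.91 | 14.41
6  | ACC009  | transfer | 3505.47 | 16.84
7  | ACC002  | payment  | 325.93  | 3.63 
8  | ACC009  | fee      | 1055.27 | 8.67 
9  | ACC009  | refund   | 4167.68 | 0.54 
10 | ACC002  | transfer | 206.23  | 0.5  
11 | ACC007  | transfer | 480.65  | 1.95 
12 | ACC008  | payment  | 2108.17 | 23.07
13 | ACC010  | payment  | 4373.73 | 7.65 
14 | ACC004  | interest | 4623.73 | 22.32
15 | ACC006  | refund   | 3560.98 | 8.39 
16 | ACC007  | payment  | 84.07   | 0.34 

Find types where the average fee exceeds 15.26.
SELECT type, AVG(fee)
FROM transactions
GROUP BY type
HAVING AVG(fee) > 15.26

Result:
  fee: avg=15.82
  interest: avg=22.32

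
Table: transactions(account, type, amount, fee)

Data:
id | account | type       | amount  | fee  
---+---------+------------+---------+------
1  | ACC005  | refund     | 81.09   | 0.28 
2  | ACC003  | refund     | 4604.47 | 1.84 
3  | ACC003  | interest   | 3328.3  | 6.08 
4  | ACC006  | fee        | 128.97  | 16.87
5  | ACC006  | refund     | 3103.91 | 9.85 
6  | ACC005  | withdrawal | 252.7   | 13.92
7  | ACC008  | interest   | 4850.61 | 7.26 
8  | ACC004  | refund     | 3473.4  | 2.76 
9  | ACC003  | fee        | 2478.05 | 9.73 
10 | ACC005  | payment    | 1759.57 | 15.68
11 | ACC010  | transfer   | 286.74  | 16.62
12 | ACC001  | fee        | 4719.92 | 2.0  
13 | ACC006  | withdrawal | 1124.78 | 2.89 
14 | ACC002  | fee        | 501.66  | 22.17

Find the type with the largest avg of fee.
SELECT type, AVG(fee) as val
FROM transactions
GROUP BY type
ORDER BY val DESC
LIMIT 1

Result: transfer with avg(fee) = 16.62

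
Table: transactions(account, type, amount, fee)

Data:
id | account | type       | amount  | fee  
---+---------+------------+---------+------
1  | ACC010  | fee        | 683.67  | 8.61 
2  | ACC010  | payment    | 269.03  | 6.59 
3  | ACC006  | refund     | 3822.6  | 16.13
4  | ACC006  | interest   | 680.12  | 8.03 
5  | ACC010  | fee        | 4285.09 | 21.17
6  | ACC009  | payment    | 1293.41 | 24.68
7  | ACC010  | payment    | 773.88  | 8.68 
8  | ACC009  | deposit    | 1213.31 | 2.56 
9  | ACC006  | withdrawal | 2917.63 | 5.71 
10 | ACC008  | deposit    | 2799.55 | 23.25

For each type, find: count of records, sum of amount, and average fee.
SELECT type,
       COUNT(*) as cnt,
       SUM(amount) as total_amount,
       AVG(fee) as avg_fee
FROM transactions
GROUP BY type

Result:
  deposit: 2 records, 4012.86 total amount, 12.91 avg fee
  fee: 2 records, 4968.76 total amount, 14.89 avg fee
  interest: 1 records, 680.12 total amount, 8.03 avg fee
  payment: 3 records, 2336.32 total amount, 13.32 avg fee
  refund: 1 records, 3822.60 total amount, 16.13 avg fee
  withdrawal: 1 records, 2917.63 total amount, 5.71 avg fee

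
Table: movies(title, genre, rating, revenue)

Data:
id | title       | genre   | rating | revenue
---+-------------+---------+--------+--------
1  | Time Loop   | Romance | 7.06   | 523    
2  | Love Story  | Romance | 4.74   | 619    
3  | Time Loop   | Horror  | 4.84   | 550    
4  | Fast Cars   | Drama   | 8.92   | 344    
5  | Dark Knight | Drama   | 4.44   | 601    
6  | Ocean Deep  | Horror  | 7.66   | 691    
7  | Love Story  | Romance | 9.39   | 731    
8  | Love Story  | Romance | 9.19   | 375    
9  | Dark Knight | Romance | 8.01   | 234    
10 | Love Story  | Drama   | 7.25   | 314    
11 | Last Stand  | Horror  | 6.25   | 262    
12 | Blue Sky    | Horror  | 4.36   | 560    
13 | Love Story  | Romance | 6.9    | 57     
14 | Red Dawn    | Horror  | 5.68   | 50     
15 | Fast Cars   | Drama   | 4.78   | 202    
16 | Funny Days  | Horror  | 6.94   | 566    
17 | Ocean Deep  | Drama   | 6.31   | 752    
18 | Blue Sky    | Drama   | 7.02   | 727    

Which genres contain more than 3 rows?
SELECT genre, COUNT(*) as cnt
FROM movies
GROUP BY genre
HAVING COUNT(*) > 3

Result:
  Drama: 6
  Horror: 6
  Romance: 6

Note: HAVING filters groups after aggregation, WHERE filters rows before.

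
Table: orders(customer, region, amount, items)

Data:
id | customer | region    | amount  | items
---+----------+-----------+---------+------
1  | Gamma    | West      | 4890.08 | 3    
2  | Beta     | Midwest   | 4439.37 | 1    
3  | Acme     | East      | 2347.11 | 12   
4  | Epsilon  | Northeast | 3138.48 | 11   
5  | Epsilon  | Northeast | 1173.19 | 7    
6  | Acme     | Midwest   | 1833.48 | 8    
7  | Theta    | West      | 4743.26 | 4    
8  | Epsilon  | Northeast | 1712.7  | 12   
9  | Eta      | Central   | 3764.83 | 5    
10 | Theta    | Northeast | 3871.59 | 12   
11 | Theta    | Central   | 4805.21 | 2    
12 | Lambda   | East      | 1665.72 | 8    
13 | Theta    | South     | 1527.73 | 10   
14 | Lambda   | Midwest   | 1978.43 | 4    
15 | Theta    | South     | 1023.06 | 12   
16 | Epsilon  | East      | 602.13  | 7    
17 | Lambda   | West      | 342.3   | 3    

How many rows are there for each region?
SELECT region, COUNT(*) as count
FROM orders
GROUP BY region

Result:
  Central: 2
  East: 3
  Midwest: 3
  Northeast: 4
  South: 2
  West: 3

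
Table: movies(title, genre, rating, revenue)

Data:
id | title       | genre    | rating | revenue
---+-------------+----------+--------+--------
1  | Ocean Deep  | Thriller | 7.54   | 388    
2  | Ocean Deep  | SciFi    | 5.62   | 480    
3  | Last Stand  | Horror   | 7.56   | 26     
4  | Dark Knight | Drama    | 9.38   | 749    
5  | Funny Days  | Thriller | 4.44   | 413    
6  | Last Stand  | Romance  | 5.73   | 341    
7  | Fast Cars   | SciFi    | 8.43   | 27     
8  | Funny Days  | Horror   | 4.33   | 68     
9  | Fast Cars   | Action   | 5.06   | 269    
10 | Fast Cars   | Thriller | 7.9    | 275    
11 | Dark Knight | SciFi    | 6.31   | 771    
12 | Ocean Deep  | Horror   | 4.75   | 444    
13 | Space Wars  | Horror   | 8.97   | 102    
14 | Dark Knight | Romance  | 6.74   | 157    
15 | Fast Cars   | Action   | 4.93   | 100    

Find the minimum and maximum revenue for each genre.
SELECT genre, MIN(revenue), MAX(revenue)
FROM movies
GROUP BY genre

Result:
  Action: min=100, max=269
  Drama: min=749, max=749
  Horror: min=26, max=444
  Romance: min=157, max=341
  SciFi: min=27, max=771
  Thriller: min=275, max=413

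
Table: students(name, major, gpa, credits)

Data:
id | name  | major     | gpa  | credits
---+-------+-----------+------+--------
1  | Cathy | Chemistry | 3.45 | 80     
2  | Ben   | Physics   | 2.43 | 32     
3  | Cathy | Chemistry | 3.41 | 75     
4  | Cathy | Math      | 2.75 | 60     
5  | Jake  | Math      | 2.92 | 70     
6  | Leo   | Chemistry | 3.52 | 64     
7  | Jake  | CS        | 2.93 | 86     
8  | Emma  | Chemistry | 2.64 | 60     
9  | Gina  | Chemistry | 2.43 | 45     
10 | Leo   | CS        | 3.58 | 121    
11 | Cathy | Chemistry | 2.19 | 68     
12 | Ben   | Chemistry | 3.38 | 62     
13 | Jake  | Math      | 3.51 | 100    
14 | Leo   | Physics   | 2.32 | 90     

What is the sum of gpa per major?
SELECT major, SUM(gpa) as result
FROM students
GROUP BY major

Result:
  CS: 6.51
  Chemistry: 21.02
  Math: 9.18
  Physics: 4.75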